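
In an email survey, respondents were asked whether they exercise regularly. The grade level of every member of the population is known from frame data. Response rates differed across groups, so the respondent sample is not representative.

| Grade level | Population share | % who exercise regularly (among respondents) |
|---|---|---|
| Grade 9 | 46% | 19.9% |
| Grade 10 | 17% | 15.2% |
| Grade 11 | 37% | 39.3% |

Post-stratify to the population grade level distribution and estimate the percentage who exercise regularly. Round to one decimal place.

Each cell contributes population-share × respondent value:
  Grade 9: 0.46 × 19.9 = 9.154
  Grade 10: 0.17 × 15.2 = 2.584
  Grade 11: 0.37 × 39.3 = 14.541
Post-stratified estimate = 26.279 → 26.3%.

26.3%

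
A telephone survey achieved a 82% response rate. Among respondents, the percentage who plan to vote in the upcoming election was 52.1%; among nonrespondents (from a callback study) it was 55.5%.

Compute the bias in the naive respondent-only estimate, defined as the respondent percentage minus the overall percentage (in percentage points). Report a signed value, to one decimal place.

-0.6 percentage points

Nonresponse fraction = 1 − 0.82 = 0.18.
Bias = (nonresponse fraction) × (respondent percentage − nonrespondent percentage)
     = 0.18 × (52.1 − 55.5) = 0.18 × -3.4 = -0.612.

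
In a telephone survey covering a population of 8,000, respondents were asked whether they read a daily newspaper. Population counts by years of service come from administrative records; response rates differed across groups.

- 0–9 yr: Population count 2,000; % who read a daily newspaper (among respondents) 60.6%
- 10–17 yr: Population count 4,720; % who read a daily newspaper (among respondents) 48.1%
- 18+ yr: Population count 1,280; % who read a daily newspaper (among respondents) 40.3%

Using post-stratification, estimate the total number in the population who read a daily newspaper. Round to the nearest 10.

Estimated count per cell = population count × respondent percentage:
  0–9 yr: 2,000 × 60.6% = 1212
  10–17 yr: 4,720 × 48.1% = 2270.32
  18+ yr: 1,280 × 40.3% = 515.84
Estimated total = 3998.16 → 4,000.

4,000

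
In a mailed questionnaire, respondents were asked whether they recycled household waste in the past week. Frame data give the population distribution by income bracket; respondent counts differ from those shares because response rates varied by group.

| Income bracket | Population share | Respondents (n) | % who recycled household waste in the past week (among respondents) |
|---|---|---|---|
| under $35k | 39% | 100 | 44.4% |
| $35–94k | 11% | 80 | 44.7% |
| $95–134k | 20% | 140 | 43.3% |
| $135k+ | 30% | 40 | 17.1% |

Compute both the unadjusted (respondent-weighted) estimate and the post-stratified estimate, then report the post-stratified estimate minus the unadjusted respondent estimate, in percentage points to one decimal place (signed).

Without adjustment, the pooled respondent share is:
  (100/360)×44.4 + (80/360)×44.7 + (140/360)×43.3 + (40/360)×17.1 = 41.0056%
Post-stratifying to population shares instead:
  0.39×44.4 + 0.11×44.7 + 0.2×43.3 + 0.3×17.1 = 36.023%
Difference = 36.023 − 41.0056 = -4.9826 pp.

-5.0 percentage points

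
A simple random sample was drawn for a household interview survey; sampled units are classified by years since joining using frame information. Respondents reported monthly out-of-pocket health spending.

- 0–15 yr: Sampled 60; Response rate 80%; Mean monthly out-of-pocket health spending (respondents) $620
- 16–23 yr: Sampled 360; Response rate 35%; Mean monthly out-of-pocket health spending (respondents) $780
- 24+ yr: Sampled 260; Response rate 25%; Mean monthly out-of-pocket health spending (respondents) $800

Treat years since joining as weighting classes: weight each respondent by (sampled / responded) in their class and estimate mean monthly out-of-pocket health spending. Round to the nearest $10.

$770

Each respondent's weight = sampled/responded in their class; summing within a class gives n_sampled, so:
  0–15 yr: 60 × 620 = 37,200
  16–23 yr: 360 × 780 = 280,800
  24+ yr: 260 × 800 = 208,000
Adjusted estimate = 526,000 / 680 = 773.529 → $770.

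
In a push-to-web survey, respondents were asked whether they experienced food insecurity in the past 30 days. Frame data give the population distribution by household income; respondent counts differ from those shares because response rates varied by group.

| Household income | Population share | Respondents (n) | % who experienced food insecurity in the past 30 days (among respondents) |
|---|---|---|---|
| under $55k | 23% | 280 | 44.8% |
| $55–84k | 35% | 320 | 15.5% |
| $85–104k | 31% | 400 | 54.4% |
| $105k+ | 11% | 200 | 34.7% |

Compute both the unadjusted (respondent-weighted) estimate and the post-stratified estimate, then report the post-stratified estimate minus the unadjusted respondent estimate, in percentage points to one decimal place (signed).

-2.1 percentage points

Without adjustment, the pooled respondent share is:
  (280/1200)×44.8 + (320/1200)×15.5 + (400/1200)×54.4 + (200/1200)×34.7 = 38.5033%
Post-stratifying to population shares instead:
  0.23×44.8 + 0.35×15.5 + 0.31×54.4 + 0.11×34.7 = 36.41%
Difference = 36.41 − 38.5033 = -2.0933 pp.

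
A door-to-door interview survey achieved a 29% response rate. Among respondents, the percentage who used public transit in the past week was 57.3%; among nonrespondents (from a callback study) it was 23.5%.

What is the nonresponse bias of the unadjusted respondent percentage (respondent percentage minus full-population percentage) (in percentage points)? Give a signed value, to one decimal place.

Nonresponse fraction = 1 − 0.29 = 0.71.
Bias = (nonresponse fraction) × (respondent percentage − nonrespondent percentage)
     = 0.71 × (57.3 − 23.5) = 0.71 × 33.8 = 23.998.

+24.0 percentage points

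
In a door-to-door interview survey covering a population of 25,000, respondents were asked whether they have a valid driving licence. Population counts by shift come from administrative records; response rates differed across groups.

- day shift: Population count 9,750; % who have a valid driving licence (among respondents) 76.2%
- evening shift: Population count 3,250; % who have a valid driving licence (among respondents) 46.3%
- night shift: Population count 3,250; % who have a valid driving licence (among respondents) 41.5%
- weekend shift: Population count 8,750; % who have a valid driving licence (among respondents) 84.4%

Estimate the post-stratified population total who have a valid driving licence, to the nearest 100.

17,700

Estimated count per cell = population count × respondent percentage:
  day shift: 9,750 × 76.2% = 7429.5
  evening shift: 3,250 × 46.3% = 1504.75
  night shift: 3,250 × 41.5% = 1348.75
  weekend shift: 8,750 × 84.4% = 7385
Estimated total = 17,668 → 17,700.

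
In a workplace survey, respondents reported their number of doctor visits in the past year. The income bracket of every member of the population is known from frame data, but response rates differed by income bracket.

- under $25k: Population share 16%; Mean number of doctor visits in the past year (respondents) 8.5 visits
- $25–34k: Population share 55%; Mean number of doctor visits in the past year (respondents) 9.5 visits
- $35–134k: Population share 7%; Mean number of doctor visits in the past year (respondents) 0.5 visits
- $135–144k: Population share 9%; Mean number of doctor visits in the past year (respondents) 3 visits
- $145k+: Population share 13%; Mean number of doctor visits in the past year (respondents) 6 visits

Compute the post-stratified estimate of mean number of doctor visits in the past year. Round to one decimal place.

7.7

Reweight to the known income bracket distribution:
  under $25k: 0.16 × 8.5 = 1.36
  $25–34k: 0.55 × 9.5 = 5.225
  $35–134k: 0.07 × 0.5 = 0.035
  $135–144k: 0.09 × 3 = 0.27
  $145k+: 0.13 × 6 = 0.78
Post-stratified estimate = 7.67 → 7.7.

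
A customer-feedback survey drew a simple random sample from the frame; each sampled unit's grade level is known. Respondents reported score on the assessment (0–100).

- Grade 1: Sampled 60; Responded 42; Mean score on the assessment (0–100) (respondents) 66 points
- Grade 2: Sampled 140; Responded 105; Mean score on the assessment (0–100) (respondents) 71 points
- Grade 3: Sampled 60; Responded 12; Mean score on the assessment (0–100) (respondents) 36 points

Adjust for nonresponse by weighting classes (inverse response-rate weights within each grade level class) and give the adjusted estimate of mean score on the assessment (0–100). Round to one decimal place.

61.8

Response rates by class: Grade 1 42/60 = 70%, Grade 2 105/140 = 75%, Grade 3 12/60 = 20%.
Weighting each respondent by the inverse class response rate inflates each class back to its sampled size, so the class weight is n_sampled:
  Grade 1: 60 × 66 = 3960
  Grade 2: 140 × 71 = 9940
  Grade 3: 60 × 36 = 2160
Adjusted estimate = 16,060 / 260 = 61.7692 → 61.8.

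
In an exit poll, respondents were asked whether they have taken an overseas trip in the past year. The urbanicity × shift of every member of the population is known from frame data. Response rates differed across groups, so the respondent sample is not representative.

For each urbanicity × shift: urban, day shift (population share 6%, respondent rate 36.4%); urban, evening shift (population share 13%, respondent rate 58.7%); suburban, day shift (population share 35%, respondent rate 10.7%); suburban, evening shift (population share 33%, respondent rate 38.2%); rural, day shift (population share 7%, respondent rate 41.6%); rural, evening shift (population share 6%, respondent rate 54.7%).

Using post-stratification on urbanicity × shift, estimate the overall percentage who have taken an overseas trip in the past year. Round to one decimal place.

32.4%

Post-stratification weights by population share, not respondent share:
  urban, day shift: 0.06 × 36.4 = 2.184
  urban, evening shift: 0.13 × 58.7 = 7.631
  suburban, day shift: 0.35 × 10.7 = 3.745
  suburban, evening shift: 0.33 × 38.2 = 12.606
  rural, day shift: 0.07 × 41.6 = 2.912
  rural, evening shift: 0.06 × 54.7 = 3.282
Post-stratified estimate = 32.36 → 32.4%.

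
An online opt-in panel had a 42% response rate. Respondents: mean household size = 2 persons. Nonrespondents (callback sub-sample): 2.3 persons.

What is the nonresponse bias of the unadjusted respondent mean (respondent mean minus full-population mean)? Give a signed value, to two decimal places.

-0.17

Nonresponse fraction = 1 − 0.42 = 0.58.
Bias = (nonresponse fraction) × (respondent mean − nonrespondent mean)
     = 0.58 × (2 − 2.3) = 0.58 × -0.3 = -0.174.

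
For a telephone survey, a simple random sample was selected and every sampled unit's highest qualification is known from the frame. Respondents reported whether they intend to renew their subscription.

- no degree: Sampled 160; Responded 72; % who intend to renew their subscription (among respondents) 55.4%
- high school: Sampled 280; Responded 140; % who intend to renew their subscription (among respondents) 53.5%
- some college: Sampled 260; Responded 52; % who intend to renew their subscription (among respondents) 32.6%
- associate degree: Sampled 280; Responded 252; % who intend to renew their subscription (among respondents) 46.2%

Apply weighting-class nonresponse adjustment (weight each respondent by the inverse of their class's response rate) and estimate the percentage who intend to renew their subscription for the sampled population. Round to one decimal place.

46.2%

Response rates by class: no degree 72/160 = 45%, high school 140/280 = 50%, some college 52/260 = 20%, associate degree 252/280 = 90%.
Each respondent's weight = sampled/responded in their class; summing within a class gives n_sampled, so:
  no degree: 160 × 55.4 = 8864
  high school: 280 × 53.5 = 14,980
  some college: 260 × 32.6 = 8476
  associate degree: 280 × 46.2 = 12,936
Adjusted estimate = 45,256 / 980 = 46.1796 → 46.2%.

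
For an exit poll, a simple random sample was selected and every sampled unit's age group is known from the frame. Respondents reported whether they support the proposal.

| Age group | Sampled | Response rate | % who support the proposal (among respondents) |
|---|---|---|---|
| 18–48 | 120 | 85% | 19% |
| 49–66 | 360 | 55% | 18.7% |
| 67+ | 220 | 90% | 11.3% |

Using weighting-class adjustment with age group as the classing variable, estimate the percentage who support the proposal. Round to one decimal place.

16.4%

Weighting each respondent by the inverse class response rate inflates each class back to its sampled size, so the class weight is n_sampled:
  18–48: 120 × 19 = 2280
  49–66: 360 × 18.7 = 6732
  67+: 220 × 11.3 = 2486
Adjusted estimate = 11,498 / 700 = 16.4257 → 16.4%.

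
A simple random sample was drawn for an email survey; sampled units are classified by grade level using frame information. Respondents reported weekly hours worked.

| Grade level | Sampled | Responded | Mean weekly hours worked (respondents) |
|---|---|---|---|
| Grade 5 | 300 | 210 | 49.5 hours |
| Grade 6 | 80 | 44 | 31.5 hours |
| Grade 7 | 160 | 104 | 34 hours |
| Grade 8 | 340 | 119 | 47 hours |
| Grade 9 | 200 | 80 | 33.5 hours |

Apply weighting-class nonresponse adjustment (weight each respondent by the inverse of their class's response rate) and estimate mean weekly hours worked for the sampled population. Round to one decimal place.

Class response rates: Grade 5 210/300 = 70%, Grade 6 44/80 = 55%, Grade 7 104/160 = 65%, Grade 8 119/340 = 35%, Grade 9 80/200 = 40%.
With weight = n_sampled/n_responded per class, the weighted class total is n_sampled:
  Grade 5: 300 × 49.5 = 14,850
  Grade 6: 80 × 31.5 = 2520
  Grade 7: 160 × 34 = 5440
  Grade 8: 340 × 47 = 15,980
  Grade 9: 200 × 33.5 = 6700
Adjusted estimate = 45,490 / 1,080 = 42.1204 → 42.1.

42.1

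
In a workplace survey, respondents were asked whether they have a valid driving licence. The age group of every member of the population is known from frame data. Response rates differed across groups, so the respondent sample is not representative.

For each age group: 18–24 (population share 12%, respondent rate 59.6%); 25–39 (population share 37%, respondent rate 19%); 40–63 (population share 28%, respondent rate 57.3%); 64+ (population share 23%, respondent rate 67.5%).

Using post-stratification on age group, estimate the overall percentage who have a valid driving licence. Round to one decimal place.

Each cell contributes population-share × respondent value:
  18–24: 0.12 × 59.6 = 7.152
  25–39: 0.37 × 19 = 7.03
  40–63: 0.28 × 57.3 = 16.044
  64+: 0.23 × 67.5 = 15.525
Post-stratified estimate = 45.751 → 45.8%.

45.8%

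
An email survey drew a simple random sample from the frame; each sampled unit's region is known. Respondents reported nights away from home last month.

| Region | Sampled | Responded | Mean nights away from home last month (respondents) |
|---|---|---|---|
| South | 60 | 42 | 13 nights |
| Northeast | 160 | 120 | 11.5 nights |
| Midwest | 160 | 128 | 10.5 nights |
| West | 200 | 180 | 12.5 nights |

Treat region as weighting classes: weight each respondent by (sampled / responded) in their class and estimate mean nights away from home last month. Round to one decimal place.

Response rates by class: South 42/60 = 70%, Northeast 120/160 = 75%, Midwest 128/160 = 80%, West 180/200 = 90%.
Each respondent's weight = sampled/responded in their class; summing within a class gives n_sampled, so:
  South: 60 × 13 = 780
  Northeast: 160 × 11.5 = 1840
  Midwest: 160 × 10.5 = 1680
  West: 200 × 12.5 = 2500
Adjusted estimate = 6800 / 580 = 11.7241 → 11.7.

11.7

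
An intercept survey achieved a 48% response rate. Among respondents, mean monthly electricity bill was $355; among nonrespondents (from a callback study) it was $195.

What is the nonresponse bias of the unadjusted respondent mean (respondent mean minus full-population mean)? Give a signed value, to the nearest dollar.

Nonresponse fraction = 1 − 0.48 = 0.52.
Bias = (nonresponse fraction) × (respondent mean − nonrespondent mean)
     = 0.52 × (355 − 195) = 0.52 × 160 = 83.2.

+$83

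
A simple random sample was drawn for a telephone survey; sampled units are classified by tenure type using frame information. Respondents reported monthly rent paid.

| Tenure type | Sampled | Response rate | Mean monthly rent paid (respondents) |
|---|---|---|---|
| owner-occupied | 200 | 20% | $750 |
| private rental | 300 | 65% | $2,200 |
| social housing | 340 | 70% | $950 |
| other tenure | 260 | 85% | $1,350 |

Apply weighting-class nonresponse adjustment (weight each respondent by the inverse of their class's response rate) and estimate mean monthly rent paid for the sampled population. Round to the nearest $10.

Inverse-response-rate weighting restores each class to its sampled count, so class totals weight by n_sampled:
  owner-occupied: 200 × 750 = 150,000
  private rental: 300 × 2200 = 660,000
  social housing: 340 × 950 = 323,000
  other tenure: 260 × 1350 = 351,000
Adjusted estimate = 1,484,000 / 1,100 = 1349.09 → $1,350.

$1,350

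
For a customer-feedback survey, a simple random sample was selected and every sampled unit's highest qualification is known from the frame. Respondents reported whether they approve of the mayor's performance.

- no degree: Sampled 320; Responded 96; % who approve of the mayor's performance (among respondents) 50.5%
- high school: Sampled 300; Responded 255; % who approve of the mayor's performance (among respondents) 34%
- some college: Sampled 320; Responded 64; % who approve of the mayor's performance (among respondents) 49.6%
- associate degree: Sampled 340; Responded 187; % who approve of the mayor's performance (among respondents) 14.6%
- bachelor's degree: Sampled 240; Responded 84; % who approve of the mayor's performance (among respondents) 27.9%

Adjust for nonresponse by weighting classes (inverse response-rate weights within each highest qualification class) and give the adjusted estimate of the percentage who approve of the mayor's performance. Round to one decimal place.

Class response rates: no degree 96/320 = 30%, high school 255/300 = 85%, some college 64/320 = 20%, associate degree 187/340 = 55%, bachelor's degree 84/240 = 35%.
Weighting each respondent by the inverse class response rate inflates each class back to its sampled size, so the class weight is n_sampled:
  no degree: 320 × 50.5 = 16,160
  high school: 300 × 34 = 10,200
  some college: 320 × 49.6 = 15,872
  associate degree: 340 × 14.6 = 4964
  bachelor's degree: 240 × 27.9 = 6696
Adjusted estimate = 53,892 / 1,520 = 35.4553 → 35.5%.

35.5%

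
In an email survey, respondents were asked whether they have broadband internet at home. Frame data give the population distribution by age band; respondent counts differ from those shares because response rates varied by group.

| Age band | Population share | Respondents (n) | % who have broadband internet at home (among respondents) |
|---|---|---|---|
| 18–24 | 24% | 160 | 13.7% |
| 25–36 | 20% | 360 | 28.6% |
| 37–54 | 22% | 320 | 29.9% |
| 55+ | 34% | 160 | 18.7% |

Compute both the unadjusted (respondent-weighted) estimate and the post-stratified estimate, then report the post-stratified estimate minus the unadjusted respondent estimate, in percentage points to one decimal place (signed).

Without adjustment, the pooled respondent share is:
  (160/1000)×13.7 + (360/1000)×28.6 + (320/1000)×29.9 + (160/1000)×18.7 = 25.048%
Reweighting by population age band shares:
  0.24×13.7 + 0.2×28.6 + 0.22×29.9 + 0.34×18.7 = 21.944%
Difference = 21.944 − 25.048 = -3.104 pp.

-3.1 percentage points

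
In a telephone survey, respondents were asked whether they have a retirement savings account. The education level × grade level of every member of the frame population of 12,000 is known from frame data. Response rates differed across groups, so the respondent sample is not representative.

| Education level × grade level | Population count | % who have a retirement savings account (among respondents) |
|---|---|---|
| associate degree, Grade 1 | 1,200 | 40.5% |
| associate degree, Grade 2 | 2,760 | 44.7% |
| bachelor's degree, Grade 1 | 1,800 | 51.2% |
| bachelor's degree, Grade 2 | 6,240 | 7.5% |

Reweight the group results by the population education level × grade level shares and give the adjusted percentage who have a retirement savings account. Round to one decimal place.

25.9%

Post-stratification weights by population share, not respondent share:
  associate degree, Grade 1: (1,200/12,000) × 40.5 = 4.05
  associate degree, Grade 2: (2,760/12,000) × 44.7 = 10.281
  bachelor's degree, Grade 1: (1,800/12,000) × 51.2 = 7.68
  bachelor's degree, Grade 2: (6,240/12,000) × 7.5 = 3.9
Post-stratified estimate = 25.911 → 25.9%.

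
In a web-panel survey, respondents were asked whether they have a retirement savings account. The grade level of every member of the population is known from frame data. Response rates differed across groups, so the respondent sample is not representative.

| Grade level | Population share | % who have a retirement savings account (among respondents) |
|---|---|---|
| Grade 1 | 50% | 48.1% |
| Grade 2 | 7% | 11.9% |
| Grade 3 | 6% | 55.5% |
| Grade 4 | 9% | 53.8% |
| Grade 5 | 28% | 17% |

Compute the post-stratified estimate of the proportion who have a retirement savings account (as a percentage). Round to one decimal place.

37.8%

Weight each group's respondent value by its population share:
  Grade 1: 0.5 × 48.1 = 24.05
  Grade 2: 0.07 × 11.9 = 0.833
  Grade 3: 0.06 × 55.5 = 3.33
  Grade 4: 0.09 × 53.8 = 4.842
  Grade 5: 0.28 × 17 = 4.76
Post-stratified estimate = 37.815 → 37.8%.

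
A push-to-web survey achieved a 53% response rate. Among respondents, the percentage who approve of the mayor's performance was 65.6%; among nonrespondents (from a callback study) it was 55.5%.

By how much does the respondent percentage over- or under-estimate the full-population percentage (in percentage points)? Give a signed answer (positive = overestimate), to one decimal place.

+4.7 percentage points

Nonresponse fraction = 1 − 0.53 = 0.47.
Bias = (nonresponse fraction) × (respondent percentage − nonrespondent percentage)
     = 0.47 × (65.6 − 55.5) = 0.47 × 10.1 = 4.747.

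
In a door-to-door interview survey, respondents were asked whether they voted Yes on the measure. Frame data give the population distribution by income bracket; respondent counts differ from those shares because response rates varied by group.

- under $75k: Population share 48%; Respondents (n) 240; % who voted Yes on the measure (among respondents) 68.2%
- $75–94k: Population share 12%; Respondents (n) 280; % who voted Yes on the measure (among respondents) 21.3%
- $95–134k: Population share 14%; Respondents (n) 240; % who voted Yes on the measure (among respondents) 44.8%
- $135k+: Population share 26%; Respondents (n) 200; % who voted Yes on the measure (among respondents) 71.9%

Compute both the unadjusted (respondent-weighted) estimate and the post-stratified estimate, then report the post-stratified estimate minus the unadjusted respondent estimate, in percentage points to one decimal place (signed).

+10.8 percentage points

Unadjusted (pooled respondent) estimate weights by respondent counts:
  (240/960)×68.2 + (280/960)×21.3 + (240/960)×44.8 + (200/960)×71.9 = 49.4417%
Post-stratifying to population shares instead:
  0.48×68.2 + 0.12×21.3 + 0.14×44.8 + 0.26×71.9 = 60.258%
Difference = 60.258 − 49.4417 = 10.8163 pp.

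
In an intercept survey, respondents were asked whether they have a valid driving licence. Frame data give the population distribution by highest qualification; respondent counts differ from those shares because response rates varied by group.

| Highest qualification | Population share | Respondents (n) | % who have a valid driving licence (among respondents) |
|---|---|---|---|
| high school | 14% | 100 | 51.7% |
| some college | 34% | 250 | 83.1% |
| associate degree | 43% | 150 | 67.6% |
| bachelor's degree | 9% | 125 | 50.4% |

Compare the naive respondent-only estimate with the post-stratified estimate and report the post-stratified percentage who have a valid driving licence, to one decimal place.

Naive respondent-only estimate (weights = respondent counts):
  (100/625)×51.7 + (250/625)×83.1 + (150/625)×67.6 + (125/625)×50.4 = 67.816%
Reweighting by population highest qualification shares:
  0.14×51.7 + 0.34×83.1 + 0.43×67.6 + 0.09×50.4 = 69.096%

69.1%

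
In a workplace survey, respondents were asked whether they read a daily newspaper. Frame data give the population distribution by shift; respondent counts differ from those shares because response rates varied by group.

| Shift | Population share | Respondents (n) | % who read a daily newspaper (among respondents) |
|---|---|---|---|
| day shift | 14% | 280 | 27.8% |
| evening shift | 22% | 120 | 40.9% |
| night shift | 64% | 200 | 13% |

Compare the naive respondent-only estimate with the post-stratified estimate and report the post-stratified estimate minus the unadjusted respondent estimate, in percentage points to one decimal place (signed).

Unadjusted (pooled respondent) estimate weights by respondent counts:
  (280/600)×27.8 + (120/600)×40.9 + (200/600)×13 = 25.4867%
Post-stratifying to population shares instead:
  0.14×27.8 + 0.22×40.9 + 0.64×13 = 21.21%
Difference = 21.21 − 25.4867 = -4.2767 pp.

-4.3 percentage points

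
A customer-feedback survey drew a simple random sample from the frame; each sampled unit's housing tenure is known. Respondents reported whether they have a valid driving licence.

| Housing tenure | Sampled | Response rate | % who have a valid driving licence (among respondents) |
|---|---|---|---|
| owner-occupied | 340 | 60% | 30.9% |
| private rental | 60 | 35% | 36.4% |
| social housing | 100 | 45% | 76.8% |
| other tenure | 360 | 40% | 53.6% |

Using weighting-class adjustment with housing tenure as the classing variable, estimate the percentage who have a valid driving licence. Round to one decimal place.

With weight = n_sampled/n_responded per class, the weighted class total is n_sampled:
  owner-occupied: 340 × 30.9 = 10,506
  private rental: 60 × 36.4 = 2184
  social housing: 100 × 76.8 = 7680
  other tenure: 360 × 53.6 = 19,296
Adjusted estimate = 39,666 / 860 = 46.1233 → 46.1%.

46.1%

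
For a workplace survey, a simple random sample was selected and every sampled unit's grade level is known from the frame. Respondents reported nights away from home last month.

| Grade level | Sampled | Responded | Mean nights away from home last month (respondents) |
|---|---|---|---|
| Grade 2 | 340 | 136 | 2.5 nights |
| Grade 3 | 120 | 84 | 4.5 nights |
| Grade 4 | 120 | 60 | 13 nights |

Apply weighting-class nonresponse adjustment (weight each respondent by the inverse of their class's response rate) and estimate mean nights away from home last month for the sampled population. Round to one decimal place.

5.1

Response rates by class: Grade 2 136/340 = 40%, Grade 3 84/120 = 70%, Grade 4 60/120 = 50%.
Inverse-response-rate weighting restores each class to its sampled count, so class totals weight by n_sampled:
  Grade 2: 340 × 2.5 = 850
  Grade 3: 120 × 4.5 = 540
  Grade 4: 120 × 13 = 1560
Adjusted estimate = 2950 / 580 = 5.08621 → 5.1.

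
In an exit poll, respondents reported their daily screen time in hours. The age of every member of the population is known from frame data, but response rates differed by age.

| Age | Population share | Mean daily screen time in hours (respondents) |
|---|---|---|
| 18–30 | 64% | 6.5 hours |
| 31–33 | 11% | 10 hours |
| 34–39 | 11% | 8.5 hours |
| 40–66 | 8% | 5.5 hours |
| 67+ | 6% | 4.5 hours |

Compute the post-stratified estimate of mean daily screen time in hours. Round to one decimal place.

Each cell contributes population-share × respondent value:
  18–30: 0.64 × 6.5 = 4.16
  31–33: 0.11 × 10 = 1.1
  34–39: 0.11 × 8.5 = 0.935
  40–66: 0.08 × 5.5 = 0.44
  67+: 0.06 × 4.5 = 0.27
Post-stratified estimate = 6.905 → 6.9.

6.9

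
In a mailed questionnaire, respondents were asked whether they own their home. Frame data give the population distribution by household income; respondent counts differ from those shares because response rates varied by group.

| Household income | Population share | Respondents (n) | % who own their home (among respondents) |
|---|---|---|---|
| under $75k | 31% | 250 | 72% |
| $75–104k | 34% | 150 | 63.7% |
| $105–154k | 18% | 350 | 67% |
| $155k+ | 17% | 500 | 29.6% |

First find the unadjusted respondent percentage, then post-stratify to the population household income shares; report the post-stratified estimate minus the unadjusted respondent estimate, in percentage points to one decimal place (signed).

+8.4 percentage points

Without adjustment, the pooled respondent share is:
  (250/1250)×72 + (150/1250)×63.7 + (350/1250)×67 + (500/1250)×29.6 = 52.644%
Post-stratifying to population shares instead:
  0.31×72 + 0.34×63.7 + 0.18×67 + 0.17×29.6 = 61.07%
Difference = 61.07 − 52.644 = 8.426 pp.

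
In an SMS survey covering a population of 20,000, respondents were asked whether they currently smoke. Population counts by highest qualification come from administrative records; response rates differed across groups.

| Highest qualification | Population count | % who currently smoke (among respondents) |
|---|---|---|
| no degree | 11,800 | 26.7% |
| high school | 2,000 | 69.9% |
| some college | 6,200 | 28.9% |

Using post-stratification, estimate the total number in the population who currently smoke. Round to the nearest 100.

Apply each group's respondent rate to its population count:
  no degree: 11,800 × 26.7% = 3150.6
  high school: 2,000 × 69.9% = 1398
  some college: 6,200 × 28.9% = 1791.8
Estimated total = 6340.4 → 6,300.

6,300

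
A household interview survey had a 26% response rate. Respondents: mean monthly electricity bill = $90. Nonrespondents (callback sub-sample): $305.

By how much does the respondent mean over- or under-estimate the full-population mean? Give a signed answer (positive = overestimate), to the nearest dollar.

Nonresponse fraction = 1 − 0.26 = 0.74.
Bias = (nonresponse fraction) × (respondent mean − nonrespondent mean)
     = 0.74 × (90 − 305) = 0.74 × -215 = -159.1.

-$159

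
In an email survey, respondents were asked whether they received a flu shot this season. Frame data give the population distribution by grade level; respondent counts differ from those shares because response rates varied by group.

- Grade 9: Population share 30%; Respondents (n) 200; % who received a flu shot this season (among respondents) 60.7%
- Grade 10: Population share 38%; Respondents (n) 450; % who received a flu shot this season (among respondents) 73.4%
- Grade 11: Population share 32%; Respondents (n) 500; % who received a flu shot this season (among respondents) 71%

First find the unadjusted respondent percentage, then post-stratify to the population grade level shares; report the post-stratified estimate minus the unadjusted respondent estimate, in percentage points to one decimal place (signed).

-1.3 percentage points

Without adjustment, the pooled respondent share is:
  (200/1150)×60.7 + (450/1150)×73.4 + (500/1150)×71 = 70.1478%
Post-stratifying to population shares instead:
  0.3×60.7 + 0.38×73.4 + 0.32×71 = 68.822%
Difference = 68.822 − 70.1478 = -1.3258 pp.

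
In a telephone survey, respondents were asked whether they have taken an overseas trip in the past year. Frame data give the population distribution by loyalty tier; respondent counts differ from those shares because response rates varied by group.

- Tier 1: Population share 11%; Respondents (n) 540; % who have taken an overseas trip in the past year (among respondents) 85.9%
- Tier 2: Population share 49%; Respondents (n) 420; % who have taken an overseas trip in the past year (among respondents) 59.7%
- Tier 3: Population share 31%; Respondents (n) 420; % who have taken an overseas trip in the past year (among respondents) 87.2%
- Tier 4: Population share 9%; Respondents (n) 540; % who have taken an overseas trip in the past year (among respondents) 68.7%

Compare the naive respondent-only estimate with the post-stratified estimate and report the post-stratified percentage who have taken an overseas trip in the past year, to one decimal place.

71.9%

Without adjustment, the pooled respondent share is:
  (540/1920)×85.9 + (420/1920)×59.7 + (420/1920)×87.2 + (540/1920)×68.7 = 75.6156%
Post-stratified estimate weights by population shares:
  0.11×85.9 + 0.49×59.7 + 0.31×87.2 + 0.09×68.7 = 71.917%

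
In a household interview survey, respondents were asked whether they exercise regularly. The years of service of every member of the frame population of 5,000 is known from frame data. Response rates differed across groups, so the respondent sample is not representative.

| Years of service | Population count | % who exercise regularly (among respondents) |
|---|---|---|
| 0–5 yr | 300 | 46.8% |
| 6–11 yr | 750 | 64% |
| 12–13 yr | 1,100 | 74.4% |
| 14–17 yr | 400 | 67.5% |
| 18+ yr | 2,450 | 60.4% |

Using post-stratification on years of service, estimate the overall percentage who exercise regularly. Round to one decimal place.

Weight each group's respondent value by its population share:
  0–5 yr: (300/5,000) × 46.8 = 2.808
  6–11 yr: (750/5,000) × 64 = 9.6
  12–13 yr: (1,100/5,000) × 74.4 = 16.368
  14–17 yr: (400/5,000) × 67.5 = 5.4
  18+ yr: (2,450/5,000) × 60.4 = 29.596
Post-stratified estimate = 63.772 → 63.8%.

63.8%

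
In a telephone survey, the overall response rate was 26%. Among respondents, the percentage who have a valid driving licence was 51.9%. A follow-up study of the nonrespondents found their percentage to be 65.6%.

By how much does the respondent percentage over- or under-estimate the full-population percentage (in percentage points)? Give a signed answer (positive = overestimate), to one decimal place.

-10.1 percentage points

Nonresponse fraction = 1 − 0.26 = 0.74.
Bias = (nonresponse fraction) × (respondent percentage − nonrespondent percentage)
     = 0.74 × (51.9 − 65.6) = 0.74 × -13.7 = -10.138.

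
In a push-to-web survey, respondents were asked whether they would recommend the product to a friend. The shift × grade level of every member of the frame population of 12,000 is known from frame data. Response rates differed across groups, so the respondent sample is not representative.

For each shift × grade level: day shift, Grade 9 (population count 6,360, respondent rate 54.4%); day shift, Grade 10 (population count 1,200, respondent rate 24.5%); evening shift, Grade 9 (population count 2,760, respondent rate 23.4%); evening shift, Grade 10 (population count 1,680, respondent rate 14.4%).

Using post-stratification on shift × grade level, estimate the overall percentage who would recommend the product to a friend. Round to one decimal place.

Reweight to the known shift × grade level distribution:
  day shift, Grade 9: (6,360/12,000) × 54.4 = 28.832
  day shift, Grade 10: (1,200/12,000) × 24.5 = 2.45
  evening shift, Grade 9: (2,760/12,000) × 23.4 = 5.382
  evening shift, Grade 10: (1,680/12,000) × 14.4 = 2.016
Post-stratified estimate = 38.68 → 38.7%.

38.7%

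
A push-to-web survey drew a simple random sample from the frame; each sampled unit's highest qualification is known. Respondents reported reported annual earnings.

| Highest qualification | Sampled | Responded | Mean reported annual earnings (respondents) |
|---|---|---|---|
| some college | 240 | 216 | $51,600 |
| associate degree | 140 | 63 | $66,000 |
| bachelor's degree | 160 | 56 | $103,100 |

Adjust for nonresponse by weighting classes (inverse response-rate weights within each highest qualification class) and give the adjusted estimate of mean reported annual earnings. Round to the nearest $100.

$70,600

Class response rates: some college 216/240 = 90%, associate degree 63/140 = 45%, bachelor's degree 56/160 = 35%.
Weighting each respondent by the inverse class response rate inflates each class back to its sampled size, so the class weight is n_sampled:
  some college: 240 × 51,600 = 12,384,000
  associate degree: 140 × 66,000 = 9,240,000
  bachelor's degree: 160 × 103,100 = 16,496,000
Adjusted estimate = 38,120,000 / 540 = 70592.6 → $70,600.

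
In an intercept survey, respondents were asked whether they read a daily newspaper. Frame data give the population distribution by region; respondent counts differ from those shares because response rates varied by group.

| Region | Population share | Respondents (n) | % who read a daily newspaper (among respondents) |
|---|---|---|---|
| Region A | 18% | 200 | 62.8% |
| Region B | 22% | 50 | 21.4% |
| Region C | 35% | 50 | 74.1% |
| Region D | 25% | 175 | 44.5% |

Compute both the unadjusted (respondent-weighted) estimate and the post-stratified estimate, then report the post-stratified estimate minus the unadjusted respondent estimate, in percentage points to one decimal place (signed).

Naive respondent-only estimate (weights = respondent counts):
  (200/475)×62.8 + (50/475)×21.4 + (50/475)×74.1 + (175/475)×44.5 = 52.8895%
Reweighting by population region shares:
  0.18×62.8 + 0.22×21.4 + 0.35×74.1 + 0.25×44.5 = 53.072%
Difference = 53.072 − 52.8895 = 0.1825 pp.

+0.2 percentage points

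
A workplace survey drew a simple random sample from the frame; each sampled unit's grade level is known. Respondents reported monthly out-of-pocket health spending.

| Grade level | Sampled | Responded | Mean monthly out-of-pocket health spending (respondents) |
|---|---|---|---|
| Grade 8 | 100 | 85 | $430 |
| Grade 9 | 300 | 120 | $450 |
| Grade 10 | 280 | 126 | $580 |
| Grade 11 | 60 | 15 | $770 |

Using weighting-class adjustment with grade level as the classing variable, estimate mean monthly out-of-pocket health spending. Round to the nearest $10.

Response rates by class: Grade 8 85/100 = 85%, Grade 9 120/300 = 40%, Grade 10 126/280 = 45%, Grade 11 15/60 = 25%.
With weight = n_sampled/n_responded per class, the weighted class total is n_sampled:
  Grade 8: 100 × 430 = 43,000
  Grade 9: 300 × 450 = 135,000
  Grade 10: 280 × 580 = 162,400
  Grade 11: 60 × 770 = 46,200
Adjusted estimate = 386,600 / 740 = 522.432 → $520.

$520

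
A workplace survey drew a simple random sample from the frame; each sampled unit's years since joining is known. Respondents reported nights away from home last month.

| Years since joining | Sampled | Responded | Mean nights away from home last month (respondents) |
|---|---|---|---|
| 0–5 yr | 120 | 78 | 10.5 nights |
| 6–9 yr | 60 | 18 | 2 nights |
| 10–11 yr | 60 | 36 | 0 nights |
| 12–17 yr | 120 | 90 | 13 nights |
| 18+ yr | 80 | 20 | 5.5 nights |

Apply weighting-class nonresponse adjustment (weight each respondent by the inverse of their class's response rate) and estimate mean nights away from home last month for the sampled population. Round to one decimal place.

Response rates by class: 0–5 yr 78/120 = 65%, 6–9 yr 18/60 = 30%, 10–11 yr 36/60 = 60%, 12–17 yr 90/120 = 75%, 18+ yr 20/80 = 25%.
Inverse-response-rate weighting restores each class to its sampled count, so class totals weight by n_sampled:
  0–5 yr: 120 × 10.5 = 1260
  6–9 yr: 60 × 2 = 120
  10–11 yr: 60 × 0 = 0
  12–17 yr: 120 × 13 = 1560
  18+ yr: 80 × 5.5 = 440
Adjusted estimate = 3380 / 440 = 7.68182 → 7.7.

7.7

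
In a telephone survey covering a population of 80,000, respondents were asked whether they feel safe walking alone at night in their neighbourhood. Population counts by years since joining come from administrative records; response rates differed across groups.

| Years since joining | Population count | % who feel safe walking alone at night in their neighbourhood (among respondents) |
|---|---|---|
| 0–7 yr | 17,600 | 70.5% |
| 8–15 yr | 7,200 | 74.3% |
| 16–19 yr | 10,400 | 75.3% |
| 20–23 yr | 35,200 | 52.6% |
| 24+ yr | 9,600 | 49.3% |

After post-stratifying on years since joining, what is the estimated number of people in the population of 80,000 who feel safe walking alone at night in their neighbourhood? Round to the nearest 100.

48,800

Apply each group's respondent rate to its population count:
  0–7 yr: 17,600 × 70.5% = 12,408
  8–15 yr: 7,200 × 74.3% = 5349.6
  16–19 yr: 10,400 × 75.3% = 7831.2
  20–23 yr: 35,200 × 52.6% = 18515.2
  24+ yr: 9,600 × 49.3% = 4732.8
Estimated total = 48836.8 → 48,800.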